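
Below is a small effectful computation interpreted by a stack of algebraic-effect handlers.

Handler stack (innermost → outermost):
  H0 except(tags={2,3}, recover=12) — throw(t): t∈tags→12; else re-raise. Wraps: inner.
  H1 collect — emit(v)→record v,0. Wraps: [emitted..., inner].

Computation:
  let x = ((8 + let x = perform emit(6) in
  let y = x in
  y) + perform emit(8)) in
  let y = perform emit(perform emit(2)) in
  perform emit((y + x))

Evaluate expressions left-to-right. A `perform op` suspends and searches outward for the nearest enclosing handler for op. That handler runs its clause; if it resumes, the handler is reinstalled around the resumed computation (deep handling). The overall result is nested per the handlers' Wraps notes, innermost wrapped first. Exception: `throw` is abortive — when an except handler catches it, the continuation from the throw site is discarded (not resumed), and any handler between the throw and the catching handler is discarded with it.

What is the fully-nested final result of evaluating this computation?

Step-by-step:
emit(6) @ H1 ⇒ out+=6
emit(8) @ H1 ⇒ out+=8
emit(2) @ H1 ⇒ out+=2
emit(0) @ H1 ⇒ out+=0
emit(8) @ H1 ⇒ out+=8
H0 returns 0
H1 returns [6, 8, 2, 0, 8, 0]
= [6, 8, 2, 0, 8, 0]

Answer: [6, 8, 2, 0, 8, 0]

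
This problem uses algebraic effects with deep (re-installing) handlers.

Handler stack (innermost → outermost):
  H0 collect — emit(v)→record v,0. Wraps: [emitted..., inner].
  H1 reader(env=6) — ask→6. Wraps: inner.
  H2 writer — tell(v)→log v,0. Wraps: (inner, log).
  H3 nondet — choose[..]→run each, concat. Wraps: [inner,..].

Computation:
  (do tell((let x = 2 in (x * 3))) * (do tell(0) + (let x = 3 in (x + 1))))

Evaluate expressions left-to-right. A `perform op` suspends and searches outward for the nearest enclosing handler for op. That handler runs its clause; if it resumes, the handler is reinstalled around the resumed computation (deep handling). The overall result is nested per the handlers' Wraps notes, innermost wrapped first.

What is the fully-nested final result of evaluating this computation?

Evaluation trace:
tell(6) @ H2 ⇒ log+=6
tell(0) @ H2 ⇒ log+=0
H0 returns [0]
H1 returns [0]
H2 returns ([0], (6, 0))
H3 returns [([0], (6, 0))]
= [([0], (6, 0))]

Answer: [([0], (6, 0))]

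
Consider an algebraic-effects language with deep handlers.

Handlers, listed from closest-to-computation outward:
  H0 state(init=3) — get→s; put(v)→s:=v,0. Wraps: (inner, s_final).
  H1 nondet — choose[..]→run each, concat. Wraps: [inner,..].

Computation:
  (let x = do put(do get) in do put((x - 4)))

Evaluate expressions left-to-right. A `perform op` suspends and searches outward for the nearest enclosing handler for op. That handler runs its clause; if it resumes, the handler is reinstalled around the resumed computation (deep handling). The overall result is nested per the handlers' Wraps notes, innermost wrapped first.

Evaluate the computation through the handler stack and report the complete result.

Working:
get @ H0 ⇒ 3
put(3) @ H0 ⇒ s:=3
put(-4) @ H0 ⇒ s:=-4
H0 returns (0, -4)
H1 returns [(0, -4)]
= [(0, -4)]

Answer: [(0, -4)]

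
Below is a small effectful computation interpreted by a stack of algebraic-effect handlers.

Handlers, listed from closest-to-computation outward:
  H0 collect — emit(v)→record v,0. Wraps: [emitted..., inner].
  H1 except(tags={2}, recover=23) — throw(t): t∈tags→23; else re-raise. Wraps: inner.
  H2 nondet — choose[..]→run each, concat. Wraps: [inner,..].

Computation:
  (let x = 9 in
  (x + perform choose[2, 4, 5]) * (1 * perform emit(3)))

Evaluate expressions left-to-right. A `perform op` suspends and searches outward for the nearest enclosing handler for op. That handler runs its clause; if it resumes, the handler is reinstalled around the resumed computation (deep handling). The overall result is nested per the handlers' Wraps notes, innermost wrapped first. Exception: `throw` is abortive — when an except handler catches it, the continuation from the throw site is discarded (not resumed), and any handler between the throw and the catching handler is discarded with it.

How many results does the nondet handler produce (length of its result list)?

Answer: 3

Working:
choose[2, 4, 5] @ H2
  branch[0] choose=2:
    emit(3) @ H0 ⇒ out+=3
    H0 returns [3, 0]
    H1 returns [3, 0]
    H2 returns [[3, 0]]
  branch[1] choose=4:
    emit(3) @ H0 ⇒ out+=3
    H0 returns [3, 0]
    H1 returns [3, 0]
    H2 returns [[3, 0]]
  branch[2] choose=5:
    emit(3) @ H0 ⇒ out+=3
    H0 returns [3, 0]
    H1 returns [3, 0]
    H2 returns [[3, 0]]
= [[3, 0], [3, 0], [3, 0]]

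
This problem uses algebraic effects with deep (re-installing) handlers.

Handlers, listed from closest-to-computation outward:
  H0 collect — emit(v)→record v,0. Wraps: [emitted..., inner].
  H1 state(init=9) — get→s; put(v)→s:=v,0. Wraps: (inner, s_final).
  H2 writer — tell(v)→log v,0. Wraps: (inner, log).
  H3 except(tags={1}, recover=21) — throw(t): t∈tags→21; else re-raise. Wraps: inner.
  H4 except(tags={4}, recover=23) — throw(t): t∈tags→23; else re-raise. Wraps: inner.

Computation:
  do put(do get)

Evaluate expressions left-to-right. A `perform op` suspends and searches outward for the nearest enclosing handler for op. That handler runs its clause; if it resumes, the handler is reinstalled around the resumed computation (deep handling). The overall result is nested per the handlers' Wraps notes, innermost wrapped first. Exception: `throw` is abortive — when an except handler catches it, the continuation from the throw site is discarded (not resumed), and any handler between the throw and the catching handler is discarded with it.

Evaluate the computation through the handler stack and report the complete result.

Step-by-step:
get @ H1 ⇒ 9
put(9) @ H1 ⇒ s:=9
H0 returns [0]
H1 returns ([0], 9)
H2 returns (([0], 9), ())
H3 returns (([0], 9), ())
H4 returns (([0], 9), ())
= (([0], 9), ())

Answer: (([0], 9), ())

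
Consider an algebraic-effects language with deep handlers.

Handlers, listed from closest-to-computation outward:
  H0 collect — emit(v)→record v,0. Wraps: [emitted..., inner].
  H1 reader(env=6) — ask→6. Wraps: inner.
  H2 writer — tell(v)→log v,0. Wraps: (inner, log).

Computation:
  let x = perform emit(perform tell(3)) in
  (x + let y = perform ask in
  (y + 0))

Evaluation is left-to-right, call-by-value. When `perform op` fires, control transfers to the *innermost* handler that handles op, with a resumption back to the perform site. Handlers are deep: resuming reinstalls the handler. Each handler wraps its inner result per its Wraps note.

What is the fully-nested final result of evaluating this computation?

Answer: ([0, 6], (3))

Evaluation trace:
tell(3) @ H2 ⇒ log+=3
emit(0) @ H0 ⇒ out+=0
ask @ H1 ⇒ 6
H0 returns [0, 6]
H1 returns [0, 6]
H2 returns ([0, 6], (3))
= ([0, 6], (3))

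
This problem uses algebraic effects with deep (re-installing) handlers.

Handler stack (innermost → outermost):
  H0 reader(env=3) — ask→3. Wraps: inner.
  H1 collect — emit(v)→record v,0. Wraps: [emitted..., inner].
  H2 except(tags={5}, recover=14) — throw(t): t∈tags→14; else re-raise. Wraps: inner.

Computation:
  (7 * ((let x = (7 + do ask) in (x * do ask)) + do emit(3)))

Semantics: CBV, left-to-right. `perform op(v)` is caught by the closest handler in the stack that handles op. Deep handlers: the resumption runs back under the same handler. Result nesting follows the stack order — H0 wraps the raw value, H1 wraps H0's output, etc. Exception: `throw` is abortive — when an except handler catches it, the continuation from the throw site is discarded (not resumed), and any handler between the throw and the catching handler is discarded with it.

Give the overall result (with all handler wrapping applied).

Working:
ask @ H0 ⇒ 3
ask @ H0 ⇒ 3
emit(3) @ H1 ⇒ out+=3
H0 returns 210
H1 returns [3, 210]
H2 returns [3, 210]
= [3, 210]

Answer: [3, 210]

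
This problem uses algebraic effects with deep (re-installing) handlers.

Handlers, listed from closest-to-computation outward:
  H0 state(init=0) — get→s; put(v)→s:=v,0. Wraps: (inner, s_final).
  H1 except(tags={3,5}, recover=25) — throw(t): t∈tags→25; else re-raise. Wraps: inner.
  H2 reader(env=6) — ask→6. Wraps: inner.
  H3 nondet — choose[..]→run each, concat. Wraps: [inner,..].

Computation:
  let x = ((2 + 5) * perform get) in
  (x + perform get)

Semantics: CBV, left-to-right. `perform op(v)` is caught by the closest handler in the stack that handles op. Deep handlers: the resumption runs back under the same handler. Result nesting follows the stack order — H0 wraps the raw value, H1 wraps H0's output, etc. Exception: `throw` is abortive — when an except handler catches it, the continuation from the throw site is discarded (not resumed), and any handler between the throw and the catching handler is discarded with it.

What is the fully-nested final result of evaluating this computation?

Evaluation trace:
get @ H0 ⇒ 0
get @ H0 ⇒ 0
H0 returns (0, 0)
H1 returns (0, 0)
H2 returns (0, 0)
H3 returns [(0, 0)]
= [(0, 0)]

Answer: [(0, 0)]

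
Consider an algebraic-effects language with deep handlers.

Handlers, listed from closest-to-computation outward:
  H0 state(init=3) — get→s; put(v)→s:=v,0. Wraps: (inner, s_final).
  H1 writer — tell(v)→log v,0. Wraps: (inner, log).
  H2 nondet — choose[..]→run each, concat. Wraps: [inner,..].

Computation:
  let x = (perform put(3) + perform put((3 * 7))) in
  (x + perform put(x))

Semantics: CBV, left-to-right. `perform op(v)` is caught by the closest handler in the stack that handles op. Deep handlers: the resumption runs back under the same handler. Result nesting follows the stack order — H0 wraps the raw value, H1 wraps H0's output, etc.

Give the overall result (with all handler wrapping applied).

Answer: [((0, 0), ())]

Step-by-step:
put(3) @ H0 ⇒ s:=3
put(21) @ H0 ⇒ s:=21
put(0) @ H0 ⇒ s:=0
H0 returns (0, 0)
H1 returns ((0, 0), ())
H2 returns [((0, 0), ())]
= [((0, 0), ())]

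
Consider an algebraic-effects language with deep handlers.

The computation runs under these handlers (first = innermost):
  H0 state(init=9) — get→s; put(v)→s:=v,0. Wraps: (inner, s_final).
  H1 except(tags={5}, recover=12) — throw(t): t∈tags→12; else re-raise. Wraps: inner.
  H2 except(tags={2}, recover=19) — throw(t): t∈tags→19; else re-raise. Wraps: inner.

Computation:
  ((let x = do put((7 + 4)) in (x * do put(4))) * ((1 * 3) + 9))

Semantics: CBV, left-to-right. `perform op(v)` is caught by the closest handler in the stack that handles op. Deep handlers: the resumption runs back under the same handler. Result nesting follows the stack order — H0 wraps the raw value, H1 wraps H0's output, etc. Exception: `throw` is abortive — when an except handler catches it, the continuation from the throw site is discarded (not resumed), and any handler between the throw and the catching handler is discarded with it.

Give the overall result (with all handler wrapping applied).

Answer: (0, 4)

Evaluation trace:
put(11) @ H0 ⇒ s:=11
put(4) @ H0 ⇒ s:=4
H0 returns (0, 4)
H1 returns (0, 4)
H2 returns (0, 4)
= (0, 4)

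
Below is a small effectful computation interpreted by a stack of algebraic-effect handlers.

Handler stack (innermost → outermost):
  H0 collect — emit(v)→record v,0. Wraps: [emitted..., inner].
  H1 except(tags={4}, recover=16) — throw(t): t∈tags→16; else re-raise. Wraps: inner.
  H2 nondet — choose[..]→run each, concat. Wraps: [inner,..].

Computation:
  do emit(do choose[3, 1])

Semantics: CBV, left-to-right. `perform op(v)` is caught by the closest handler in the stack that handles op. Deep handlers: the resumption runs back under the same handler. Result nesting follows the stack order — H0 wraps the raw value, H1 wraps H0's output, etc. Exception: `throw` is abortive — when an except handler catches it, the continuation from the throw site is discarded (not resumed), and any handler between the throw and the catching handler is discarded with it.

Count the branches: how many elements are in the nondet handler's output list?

Answer: 2

Working:
choose[3, 1] @ H2
  branch[0] choose=3:
    emit(3) @ H0 ⇒ out+=3
    H0 returns [3, 0]
    H1 returns [3, 0]
    H2 returns [[3, 0]]
  branch[1] choose=1:
    emit(1) @ H0 ⇒ out+=1
    H0 returns [1, 0]
    H1 returns [1, 0]
    H2 returns [[1, 0]]
= [[3, 0], [1, 0]]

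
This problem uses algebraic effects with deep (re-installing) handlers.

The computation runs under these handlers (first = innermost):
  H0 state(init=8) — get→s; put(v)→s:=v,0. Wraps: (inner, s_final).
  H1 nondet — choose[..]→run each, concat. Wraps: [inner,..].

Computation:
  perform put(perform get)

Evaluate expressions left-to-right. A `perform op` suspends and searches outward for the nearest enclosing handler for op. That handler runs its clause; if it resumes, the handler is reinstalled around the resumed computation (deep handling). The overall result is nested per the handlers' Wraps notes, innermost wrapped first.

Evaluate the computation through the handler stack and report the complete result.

Evaluation trace:
get @ H0 ⇒ 8
put(8) @ H0 ⇒ s:=8
H0 returns (0, 8)
H1 returns [(0, 8)]
= [(0, 8)]

Answer: [(0, 8)]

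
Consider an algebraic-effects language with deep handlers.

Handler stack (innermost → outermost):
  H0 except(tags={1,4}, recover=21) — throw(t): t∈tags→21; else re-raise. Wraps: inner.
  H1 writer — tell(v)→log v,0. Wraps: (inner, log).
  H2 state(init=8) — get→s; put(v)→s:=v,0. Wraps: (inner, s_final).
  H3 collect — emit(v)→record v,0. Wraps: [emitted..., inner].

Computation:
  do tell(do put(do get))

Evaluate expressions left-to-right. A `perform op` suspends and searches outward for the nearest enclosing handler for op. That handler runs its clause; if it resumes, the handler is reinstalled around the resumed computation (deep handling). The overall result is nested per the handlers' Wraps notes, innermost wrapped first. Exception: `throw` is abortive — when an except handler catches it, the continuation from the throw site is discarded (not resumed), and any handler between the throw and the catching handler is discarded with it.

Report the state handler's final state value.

Answer: 8

Evaluation trace:
get @ H2 ⇒ 8
put(8) @ H2 ⇒ s:=8
tell(0) @ H1 ⇒ log+=0
H0 returns 0
H1 returns (0, (0))
H2 returns ((0, (0)), 8)
H3 returns [((0, (0)), 8)]
= [((0, (0)), 8)]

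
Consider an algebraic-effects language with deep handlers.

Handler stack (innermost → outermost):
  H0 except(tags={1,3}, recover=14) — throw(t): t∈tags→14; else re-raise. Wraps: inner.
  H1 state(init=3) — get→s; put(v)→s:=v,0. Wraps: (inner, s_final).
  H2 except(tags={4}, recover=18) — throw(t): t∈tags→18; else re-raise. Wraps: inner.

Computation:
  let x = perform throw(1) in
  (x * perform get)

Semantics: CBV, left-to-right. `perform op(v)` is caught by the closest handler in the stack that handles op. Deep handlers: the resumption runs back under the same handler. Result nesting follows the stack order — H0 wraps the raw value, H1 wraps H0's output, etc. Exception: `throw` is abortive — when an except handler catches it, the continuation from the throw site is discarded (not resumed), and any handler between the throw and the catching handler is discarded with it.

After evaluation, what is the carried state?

Answer: 3

Evaluation trace:
throw(1) @ H0 caught ⇒ 14
H1 returns (14, 3)
H2 returns (14, 3)
= (14, 3)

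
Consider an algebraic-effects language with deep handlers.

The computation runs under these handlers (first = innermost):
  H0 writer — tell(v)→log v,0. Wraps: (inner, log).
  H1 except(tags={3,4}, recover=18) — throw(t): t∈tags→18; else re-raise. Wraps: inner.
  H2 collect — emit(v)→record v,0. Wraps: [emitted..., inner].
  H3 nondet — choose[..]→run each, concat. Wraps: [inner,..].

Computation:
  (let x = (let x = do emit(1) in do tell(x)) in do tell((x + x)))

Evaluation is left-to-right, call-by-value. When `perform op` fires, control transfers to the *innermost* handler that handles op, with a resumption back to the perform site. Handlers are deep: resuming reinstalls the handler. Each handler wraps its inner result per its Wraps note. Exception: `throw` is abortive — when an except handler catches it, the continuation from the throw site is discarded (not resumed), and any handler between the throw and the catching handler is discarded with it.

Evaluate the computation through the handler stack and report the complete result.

Answer: [[1, (0, (0, 0))]]

Evaluation trace:
emit(1) @ H2 ⇒ out+=1
tell(0) @ H0 ⇒ log+=0
tell(0) @ H0 ⇒ log+=0
H0 returns (0, (0, 0))
H1 returns (0, (0, 0))
H2 returns [1, (0, (0, 0))]
H3 returns [[1, (0, (0, 0))]]
= [[1, (0, (0, 0))]]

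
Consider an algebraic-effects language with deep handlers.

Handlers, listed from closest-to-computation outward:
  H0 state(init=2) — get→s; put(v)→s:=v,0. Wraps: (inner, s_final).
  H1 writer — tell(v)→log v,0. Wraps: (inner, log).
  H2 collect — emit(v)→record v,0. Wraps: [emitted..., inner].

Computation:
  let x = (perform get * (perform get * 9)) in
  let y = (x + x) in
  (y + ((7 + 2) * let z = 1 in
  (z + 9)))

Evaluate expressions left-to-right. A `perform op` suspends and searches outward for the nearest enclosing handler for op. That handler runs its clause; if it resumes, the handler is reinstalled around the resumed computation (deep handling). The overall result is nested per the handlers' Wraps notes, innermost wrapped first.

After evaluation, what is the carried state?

Evaluation trace:
get @ H0 ⇒ 2
get @ H0 ⇒ 2
H0 returns (162, 2)
H1 returns ((162, 2), ())
H2 returns [((162, 2), ())]
= [((162, 2), ())]

Answer: 2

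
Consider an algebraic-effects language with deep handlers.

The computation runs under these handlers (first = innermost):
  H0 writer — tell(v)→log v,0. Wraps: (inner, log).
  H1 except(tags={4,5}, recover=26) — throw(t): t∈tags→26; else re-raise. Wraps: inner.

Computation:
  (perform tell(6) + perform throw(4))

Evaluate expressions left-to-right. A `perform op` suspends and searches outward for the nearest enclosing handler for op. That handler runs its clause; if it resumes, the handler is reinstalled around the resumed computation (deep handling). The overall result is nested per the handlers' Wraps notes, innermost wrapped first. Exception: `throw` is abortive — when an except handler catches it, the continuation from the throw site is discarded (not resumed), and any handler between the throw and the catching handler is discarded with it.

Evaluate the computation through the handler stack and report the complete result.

Step-by-step:
tell(6) @ H0 ⇒ log+=6
throw(4) @ H1 caught ⇒ 26
= 26

Answer: 26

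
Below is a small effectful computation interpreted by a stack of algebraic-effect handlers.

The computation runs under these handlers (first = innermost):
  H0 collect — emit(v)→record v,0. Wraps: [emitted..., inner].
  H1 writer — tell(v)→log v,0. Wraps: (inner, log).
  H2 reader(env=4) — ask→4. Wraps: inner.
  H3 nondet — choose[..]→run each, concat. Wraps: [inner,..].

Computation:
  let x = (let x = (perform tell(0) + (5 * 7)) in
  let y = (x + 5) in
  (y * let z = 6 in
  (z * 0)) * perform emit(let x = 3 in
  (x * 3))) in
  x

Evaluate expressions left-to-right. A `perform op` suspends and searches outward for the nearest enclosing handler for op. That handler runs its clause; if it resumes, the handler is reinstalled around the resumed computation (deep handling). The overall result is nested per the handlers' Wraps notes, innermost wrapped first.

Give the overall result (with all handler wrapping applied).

Answer: [([9, 0], (0))]

Evaluation trace:
tell(0) @ H1 ⇒ log+=0
emit(9) @ H0 ⇒ out+=9
H0 returns [9, 0]
H1 returns ([9, 0], (0))
H2 returns ([9, 0], (0))
H3 returns [([9, 0], (0))]
= [([9, 0], (0))]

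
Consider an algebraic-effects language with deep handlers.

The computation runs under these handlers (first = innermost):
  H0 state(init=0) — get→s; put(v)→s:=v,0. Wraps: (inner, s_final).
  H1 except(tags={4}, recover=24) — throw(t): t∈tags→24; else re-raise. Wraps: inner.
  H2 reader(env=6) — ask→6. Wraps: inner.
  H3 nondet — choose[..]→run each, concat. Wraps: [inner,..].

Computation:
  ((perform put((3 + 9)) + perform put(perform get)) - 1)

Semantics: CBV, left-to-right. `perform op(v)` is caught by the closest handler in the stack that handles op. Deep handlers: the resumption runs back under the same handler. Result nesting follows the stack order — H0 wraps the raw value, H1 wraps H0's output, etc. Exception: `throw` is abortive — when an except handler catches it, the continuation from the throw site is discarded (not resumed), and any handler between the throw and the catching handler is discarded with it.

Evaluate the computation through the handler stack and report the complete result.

Step-by-step:
put(12) @ H0 ⇒ s:=12
get @ H0 ⇒ 12
put(12) @ H0 ⇒ s:=12
H0 returns (-1, 12)
H1 returns (-1, 12)
H2 returns (-1, 12)
H3 returns [(-1, 12)]
= [(-1, 12)]

Answer: [(-1, 12)]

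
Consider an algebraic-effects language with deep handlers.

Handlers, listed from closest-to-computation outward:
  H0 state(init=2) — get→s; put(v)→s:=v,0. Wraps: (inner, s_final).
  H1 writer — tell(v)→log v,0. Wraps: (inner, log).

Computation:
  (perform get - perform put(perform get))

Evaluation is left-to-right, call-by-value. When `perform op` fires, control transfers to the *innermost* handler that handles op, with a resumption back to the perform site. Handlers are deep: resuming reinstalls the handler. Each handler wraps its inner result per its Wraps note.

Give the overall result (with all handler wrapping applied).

Step-by-step:
get @ H0 ⇒ 2
get @ H0 ⇒ 2
put(2) @ H0 ⇒ s:=2
H0 returns (2, 2)
H1 returns ((2, 2), ())
= ((2, 2), ())

Answer: ((2, 2), ())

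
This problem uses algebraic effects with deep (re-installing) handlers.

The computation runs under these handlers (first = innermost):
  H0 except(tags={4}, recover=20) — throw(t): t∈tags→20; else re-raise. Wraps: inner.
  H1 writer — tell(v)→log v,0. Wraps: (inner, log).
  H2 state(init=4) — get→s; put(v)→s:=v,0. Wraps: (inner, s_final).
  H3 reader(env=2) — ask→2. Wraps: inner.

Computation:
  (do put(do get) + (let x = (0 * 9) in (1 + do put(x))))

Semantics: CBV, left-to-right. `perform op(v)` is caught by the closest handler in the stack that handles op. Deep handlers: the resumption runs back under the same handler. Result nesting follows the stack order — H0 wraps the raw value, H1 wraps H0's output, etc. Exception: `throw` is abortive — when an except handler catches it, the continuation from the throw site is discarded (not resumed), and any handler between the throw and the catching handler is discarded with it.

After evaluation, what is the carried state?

Step-by-step:
get @ H2 ⇒ 4
put(4) @ H2 ⇒ s:=4
put(0) @ H2 ⇒ s:=0
H0 returns 1
H1 returns (1, ())
H2 returns ((1, ()), 0)
H3 returns ((1, ()), 0)
= ((1, ()), 0)

Answer: 0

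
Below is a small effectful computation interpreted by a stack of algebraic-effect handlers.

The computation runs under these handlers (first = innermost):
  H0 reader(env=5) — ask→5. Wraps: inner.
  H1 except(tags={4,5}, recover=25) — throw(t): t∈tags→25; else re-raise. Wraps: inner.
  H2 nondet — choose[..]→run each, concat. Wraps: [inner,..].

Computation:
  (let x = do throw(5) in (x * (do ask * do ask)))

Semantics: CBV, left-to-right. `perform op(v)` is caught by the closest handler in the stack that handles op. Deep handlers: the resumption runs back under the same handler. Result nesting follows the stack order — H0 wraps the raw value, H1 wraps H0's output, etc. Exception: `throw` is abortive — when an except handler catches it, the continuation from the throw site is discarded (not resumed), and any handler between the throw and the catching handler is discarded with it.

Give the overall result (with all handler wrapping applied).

Answer: [25]

Evaluation trace:
throw(5) @ H1 caught ⇒ 25
H2 returns [25]
= [25]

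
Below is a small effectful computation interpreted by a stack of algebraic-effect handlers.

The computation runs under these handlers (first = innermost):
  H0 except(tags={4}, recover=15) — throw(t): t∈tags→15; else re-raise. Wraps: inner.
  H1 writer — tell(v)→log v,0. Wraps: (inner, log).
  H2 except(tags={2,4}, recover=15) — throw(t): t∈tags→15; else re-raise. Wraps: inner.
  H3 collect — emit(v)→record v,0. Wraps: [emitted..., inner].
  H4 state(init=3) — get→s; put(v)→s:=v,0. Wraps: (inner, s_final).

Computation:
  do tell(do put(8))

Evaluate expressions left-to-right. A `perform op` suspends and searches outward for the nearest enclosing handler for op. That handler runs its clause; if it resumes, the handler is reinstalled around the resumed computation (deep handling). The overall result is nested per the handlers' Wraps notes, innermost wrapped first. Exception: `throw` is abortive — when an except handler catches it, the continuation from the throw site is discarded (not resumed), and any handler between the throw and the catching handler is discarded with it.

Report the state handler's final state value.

Working:
put(8) @ H4 ⇒ s:=8
tell(0) @ H1 ⇒ log+=0
H0 returns 0
H1 returns (0, (0))
H2 returns (0, (0))
H3 returns [(0, (0))]
H4 returns ([(0, (0))], 8)
= ([(0, (0))], 8)

Answer: 8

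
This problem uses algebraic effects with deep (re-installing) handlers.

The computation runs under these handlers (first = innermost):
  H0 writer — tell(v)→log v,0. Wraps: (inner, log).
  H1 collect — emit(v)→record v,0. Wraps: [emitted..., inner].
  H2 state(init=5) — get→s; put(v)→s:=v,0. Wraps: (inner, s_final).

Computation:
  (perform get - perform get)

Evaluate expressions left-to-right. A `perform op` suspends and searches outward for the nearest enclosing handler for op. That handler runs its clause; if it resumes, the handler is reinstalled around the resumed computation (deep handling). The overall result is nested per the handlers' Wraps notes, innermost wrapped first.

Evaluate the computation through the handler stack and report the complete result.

Evaluation trace:
get @ H2 ⇒ 5
get @ H2 ⇒ 5
H0 returns (0, ())
H1 returns [(0, ())]
H2 returns ([(0, ())], 5)
= ([(0, ())], 5)

Answer: ([(0, ())], 5)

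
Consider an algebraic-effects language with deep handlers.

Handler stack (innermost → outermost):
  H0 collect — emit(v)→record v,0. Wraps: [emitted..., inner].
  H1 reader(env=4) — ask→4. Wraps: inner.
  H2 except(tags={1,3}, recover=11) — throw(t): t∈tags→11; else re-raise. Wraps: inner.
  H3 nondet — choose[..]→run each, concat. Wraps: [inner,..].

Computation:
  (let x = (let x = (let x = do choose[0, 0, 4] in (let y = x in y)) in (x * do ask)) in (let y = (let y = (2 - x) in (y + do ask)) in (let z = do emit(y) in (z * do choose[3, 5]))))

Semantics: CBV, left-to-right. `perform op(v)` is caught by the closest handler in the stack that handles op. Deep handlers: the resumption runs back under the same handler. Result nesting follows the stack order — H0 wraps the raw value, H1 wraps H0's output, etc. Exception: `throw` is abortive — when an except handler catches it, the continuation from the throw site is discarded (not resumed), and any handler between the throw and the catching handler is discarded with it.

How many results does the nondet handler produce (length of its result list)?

Answer: 6

Evaluation trace:
choose[0, 0, 4] @ H3
  branch[0] choose=0:
    ask @ H1 ⇒ 4
    ask @ H1 ⇒ 4
    emit(6) @ H0 ⇒ out+=6
    choose[3, 5] @ H3
      branch[0] choose=3:
        H0 returns [6, 0]
        H1 returns [6, 0]
        H2 returns [6, 0]
        H3 returns [[6, 0]]
      branch[1] choose=5:
        H0 returns [6, 0]
        H1 returns [6, 0]
        H2 returns [6, 0]
        H3 returns [[6, 0]]
  branch[1] choose=0:
    ask @ H1 ⇒ 4
    ask @ H1 ⇒ 4
    emit(6) @ H0 ⇒ out+=6
    choose[3, 5] @ H3
      branch[0] choose=3:
        H0 returns [6, 0]
        H1 returns [6, 0]
        H2 returns [6, 0]
        H3 returns [[6, 0]]
      branch[1] choose=5:
        H0 returns [6, 0]
        H1 returns [6, 0]
        H2 returns [6, 0]
        H3 returns [[6, 0]]
  branch[2] choose=4:
    ask @ H1 ⇒ 4
    ask @ H1 ⇒ 4
    emit(-10) @ H0 ⇒ out+=-10
    choose[3, 5] @ H3
      branch[0] choose=3:
        H0 returns [-10, 0]
        H1 returns [-10, 0]
        H2 returns [-10, 0]
        H3 returns [[-10, 0]]
      branch[1] choose=5:
        H0 returns [-10, 0]
        H1 returns [-10, 0]
        H2 returns [-10, 0]
        H3 returns [[-10, 0]]
= [[6, 0], [6, 0], [6, 0], [6, 0], [-10, 0], [-10, 0]]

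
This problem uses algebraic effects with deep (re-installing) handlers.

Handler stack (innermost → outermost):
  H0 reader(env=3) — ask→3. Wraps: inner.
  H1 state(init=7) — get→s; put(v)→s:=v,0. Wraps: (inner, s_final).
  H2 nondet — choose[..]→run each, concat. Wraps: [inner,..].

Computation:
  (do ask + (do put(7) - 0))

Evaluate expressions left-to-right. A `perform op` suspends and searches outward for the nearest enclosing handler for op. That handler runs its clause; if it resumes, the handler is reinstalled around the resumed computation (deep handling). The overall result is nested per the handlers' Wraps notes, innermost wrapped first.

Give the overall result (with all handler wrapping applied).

Step-by-step:
ask @ H0 ⇒ 3
put(7) @ H1 ⇒ s:=7
H0 returns 3
H1 returns (3, 7)
H2 returns [(3, 7)]
= [(3, 7)]

Answer: [(3, 7)]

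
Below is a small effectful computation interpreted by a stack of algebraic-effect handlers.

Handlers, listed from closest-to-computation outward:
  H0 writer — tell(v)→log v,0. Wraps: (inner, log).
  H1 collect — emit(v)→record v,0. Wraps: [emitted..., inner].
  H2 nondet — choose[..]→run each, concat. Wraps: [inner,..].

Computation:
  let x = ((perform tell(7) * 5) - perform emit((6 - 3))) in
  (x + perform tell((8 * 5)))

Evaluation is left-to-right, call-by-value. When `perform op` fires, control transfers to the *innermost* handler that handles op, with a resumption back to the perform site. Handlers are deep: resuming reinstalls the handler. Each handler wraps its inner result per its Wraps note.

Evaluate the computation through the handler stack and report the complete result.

Answer: [[3, (0, (7, 40))]]

Evaluation trace:
tell(7) @ H0 ⇒ log+=7
emit(3) @ H1 ⇒ out+=3
tell(40) @ H0 ⇒ log+=40
H0 returns (0, (7, 40))
H1 returns [3, (0, (7, 40))]
H2 returns [[3, (0, (7, 40))]]
= [[3, (0, (7, 40))]]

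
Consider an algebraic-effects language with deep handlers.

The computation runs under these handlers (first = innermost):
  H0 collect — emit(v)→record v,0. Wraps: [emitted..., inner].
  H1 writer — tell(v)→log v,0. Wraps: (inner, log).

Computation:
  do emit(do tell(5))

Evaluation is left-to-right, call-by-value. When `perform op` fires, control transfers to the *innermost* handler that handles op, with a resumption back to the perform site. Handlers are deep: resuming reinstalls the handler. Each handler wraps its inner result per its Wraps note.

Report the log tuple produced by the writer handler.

Evaluation trace:
tell(5) @ H1 ⇒ log+=5
emit(0) @ H0 ⇒ out+=0
H0 returns [0, 0]
H1 returns ([0, 0], (5))
= ([0, 0], (5))

Answer: (5)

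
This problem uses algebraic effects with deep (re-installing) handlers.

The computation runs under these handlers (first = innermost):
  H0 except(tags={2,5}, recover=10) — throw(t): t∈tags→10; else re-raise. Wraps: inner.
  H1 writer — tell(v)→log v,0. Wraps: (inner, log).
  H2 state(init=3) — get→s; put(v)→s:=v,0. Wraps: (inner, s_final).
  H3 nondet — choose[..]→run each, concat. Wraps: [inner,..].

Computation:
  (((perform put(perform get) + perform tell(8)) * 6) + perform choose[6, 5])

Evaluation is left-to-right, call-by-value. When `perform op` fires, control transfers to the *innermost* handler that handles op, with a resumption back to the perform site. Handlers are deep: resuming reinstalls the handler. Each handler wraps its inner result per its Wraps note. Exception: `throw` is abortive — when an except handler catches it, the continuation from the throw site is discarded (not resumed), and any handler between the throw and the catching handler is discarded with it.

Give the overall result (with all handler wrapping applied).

Working:
get @ H2 ⇒ 3
put(3) @ H2 ⇒ s:=3
tell(8) @ H1 ⇒ log+=8
choose[6, 5] @ H3
  branch[0] choose=6:
    H0 returns 6
    H1 returns (6, (8))
    H2 returns ((6, (8)), 3)
    H3 returns [((6, (8)), 3)]
  branch[1] choose=5:
    H0 returns 5
    H1 returns (5, (8))
    H2 returns ((5, (8)), 3)
    H3 returns [((5, (8)), 3)]
= [((6, (8)), 3), ((5, (8)), 3)]

Answer: [((6, (8)), 3), ((5, (8)), 3)]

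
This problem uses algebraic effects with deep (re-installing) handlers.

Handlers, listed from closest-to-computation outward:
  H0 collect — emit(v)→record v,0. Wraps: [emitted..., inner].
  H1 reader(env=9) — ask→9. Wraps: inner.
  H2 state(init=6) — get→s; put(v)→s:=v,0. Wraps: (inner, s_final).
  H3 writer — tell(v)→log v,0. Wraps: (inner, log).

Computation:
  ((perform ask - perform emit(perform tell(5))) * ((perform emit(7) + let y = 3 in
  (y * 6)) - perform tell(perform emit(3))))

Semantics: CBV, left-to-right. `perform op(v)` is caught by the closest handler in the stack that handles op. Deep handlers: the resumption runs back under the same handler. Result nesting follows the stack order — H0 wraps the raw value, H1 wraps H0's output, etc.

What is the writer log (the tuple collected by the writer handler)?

Answer: (5, 0)

Evaluation trace:
ask @ H1 ⇒ 9
tell(5) @ H3 ⇒ log+=5
emit(0) @ H0 ⇒ out+=0
emit(7) @ H0 ⇒ out+=7
emit(3) @ H0 ⇒ out+=3
tell(0) @ H3 ⇒ log+=0
H0 returns [0, 7, 3, 162]
H1 returns [0, 7, 3, 162]
H2 returns ([0, 7, 3, 162], 6)
H3 returns (([0, 7, 3, 162], 6), (5, 0))
= (([0, 7, 3, 162], 6), (5, 0))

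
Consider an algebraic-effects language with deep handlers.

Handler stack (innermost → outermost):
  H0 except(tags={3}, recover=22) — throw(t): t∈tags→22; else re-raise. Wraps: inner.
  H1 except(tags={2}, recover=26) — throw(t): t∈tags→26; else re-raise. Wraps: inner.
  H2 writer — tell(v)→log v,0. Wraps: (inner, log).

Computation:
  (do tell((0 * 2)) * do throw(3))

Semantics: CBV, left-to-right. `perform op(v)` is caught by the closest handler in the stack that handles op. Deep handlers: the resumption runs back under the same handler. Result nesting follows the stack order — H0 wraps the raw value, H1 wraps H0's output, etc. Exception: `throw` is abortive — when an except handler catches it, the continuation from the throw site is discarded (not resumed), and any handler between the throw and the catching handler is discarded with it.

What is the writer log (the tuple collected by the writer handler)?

Answer: (0)

Step-by-step:
tell(0) @ H2 ⇒ log+=0
throw(3) @ H0 caught ⇒ 22
H1 returns 22
H2 returns (22, (0))
= (22, (0))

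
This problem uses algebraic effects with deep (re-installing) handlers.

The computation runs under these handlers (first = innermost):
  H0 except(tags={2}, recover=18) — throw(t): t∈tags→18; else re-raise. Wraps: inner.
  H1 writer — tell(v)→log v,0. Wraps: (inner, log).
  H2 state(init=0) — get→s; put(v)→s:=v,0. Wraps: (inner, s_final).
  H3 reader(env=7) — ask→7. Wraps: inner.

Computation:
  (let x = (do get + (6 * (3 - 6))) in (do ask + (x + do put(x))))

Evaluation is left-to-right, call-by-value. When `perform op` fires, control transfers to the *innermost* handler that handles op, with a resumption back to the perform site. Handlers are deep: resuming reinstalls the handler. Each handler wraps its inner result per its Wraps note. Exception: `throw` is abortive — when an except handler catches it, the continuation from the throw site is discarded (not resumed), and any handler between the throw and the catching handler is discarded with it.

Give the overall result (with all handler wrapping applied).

Step-by-step:
get @ H2 ⇒ 0
ask @ H3 ⇒ 7
put(-18) @ H2 ⇒ s:=-18
H0 returns -11
H1 returns (-11, ())
H2 returns ((-11, ()), -18)
H3 returns ((-11, ()), -18)
= ((-11, ()), -18)

Answer: ((-11, ()), -18)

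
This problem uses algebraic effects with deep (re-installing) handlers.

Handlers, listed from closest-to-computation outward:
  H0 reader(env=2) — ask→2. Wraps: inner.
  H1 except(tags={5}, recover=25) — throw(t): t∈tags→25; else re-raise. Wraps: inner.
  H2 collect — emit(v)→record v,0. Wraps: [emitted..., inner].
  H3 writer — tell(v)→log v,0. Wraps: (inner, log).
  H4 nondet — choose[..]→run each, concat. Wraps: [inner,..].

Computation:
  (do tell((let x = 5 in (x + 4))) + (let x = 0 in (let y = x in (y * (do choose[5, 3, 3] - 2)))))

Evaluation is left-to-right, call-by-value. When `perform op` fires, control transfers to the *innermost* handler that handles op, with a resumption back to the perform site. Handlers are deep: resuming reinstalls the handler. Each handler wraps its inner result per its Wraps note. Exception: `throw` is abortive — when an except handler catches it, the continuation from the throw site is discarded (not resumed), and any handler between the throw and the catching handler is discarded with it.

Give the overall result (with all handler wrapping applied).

Answer: [([0], (9)), ([0], (9)), ([0], (9))]

Evaluation trace:
tell(9) @ H3 ⇒ log+=9
choose[5, 3, 3] @ H4
  branch[0] choose=5:
    H0 returns 0
    H1 returns 0
    H2 returns [0]
    H3 returns ([0], (9))
    H4 returns [([0], (9))]
  branch[1] choose=3:
    H0 returns 0
    H1 returns 0
    H2 returns [0]
    H3 returns ([0], (9))
    H4 returns [([0], (9))]
  branch[2] choose=3:
    H0 returns 0
    H1 returns 0
    H2 returns [0]
    H3 returns ([0], (9))
    H4 returns [([0], (9))]
= [([0], (9)), ([0], (9)), ([0], (9))]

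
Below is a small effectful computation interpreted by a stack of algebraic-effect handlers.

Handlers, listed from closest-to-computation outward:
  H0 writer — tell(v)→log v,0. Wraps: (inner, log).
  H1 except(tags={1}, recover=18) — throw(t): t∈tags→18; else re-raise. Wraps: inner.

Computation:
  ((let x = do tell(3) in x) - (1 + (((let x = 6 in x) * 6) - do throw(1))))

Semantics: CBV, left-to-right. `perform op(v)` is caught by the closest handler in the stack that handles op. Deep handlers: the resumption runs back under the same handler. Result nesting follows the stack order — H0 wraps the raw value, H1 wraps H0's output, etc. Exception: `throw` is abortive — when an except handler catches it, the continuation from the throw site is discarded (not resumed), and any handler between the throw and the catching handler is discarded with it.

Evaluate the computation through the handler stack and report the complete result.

Answer: 18

Step-by-step:
tell(3) @ H0 ⇒ log+=3
throw(1) @ H1 caught ⇒ 18
= 18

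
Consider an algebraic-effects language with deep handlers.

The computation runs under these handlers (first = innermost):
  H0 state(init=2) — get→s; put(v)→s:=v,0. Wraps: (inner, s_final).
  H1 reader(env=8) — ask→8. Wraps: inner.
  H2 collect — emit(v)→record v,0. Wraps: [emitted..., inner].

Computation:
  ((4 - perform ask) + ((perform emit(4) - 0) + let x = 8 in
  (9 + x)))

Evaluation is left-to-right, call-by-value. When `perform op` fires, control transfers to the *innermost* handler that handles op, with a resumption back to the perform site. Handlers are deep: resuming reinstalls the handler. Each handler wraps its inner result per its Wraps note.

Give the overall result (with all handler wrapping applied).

Evaluation trace:
ask @ H1 ⇒ 8
emit(4) @ H2 ⇒ out+=4
H0 returns (13, 2)
H1 returns (13, 2)
H2 returns [4, (13, 2)]
= [4, (13, 2)]

Answer: [4, (13, 2)]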